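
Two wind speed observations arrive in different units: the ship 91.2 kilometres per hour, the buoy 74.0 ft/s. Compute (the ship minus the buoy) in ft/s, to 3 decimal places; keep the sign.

the ship: 91.2 km/h = 83.11461 ft/s.
Difference: 83.11461 − 74.00000 = 9.115 ft/s.

9.115 ft/s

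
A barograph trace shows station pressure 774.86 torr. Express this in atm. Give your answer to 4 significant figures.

1 mmHg = 0.00131579 atm, so 774.86 × 0.00131579 = 1.020 atm.

1.020 atm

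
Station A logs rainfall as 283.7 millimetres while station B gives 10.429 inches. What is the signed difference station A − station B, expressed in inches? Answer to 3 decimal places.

station A: 283.7 mm = 11.16929 in.
Difference: 11.16929 − 10.42900 = 0.740 in.

0.740 in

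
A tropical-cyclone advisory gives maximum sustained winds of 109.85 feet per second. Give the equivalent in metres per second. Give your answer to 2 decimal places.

33.48 m/s

1 ft/s = 0.3048 m/s, so 109.85 × 0.3048 = 33.48 m/s.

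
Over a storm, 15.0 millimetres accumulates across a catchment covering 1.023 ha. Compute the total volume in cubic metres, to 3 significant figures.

153 cubic metres

Area: 1.023 ha = 10230 m².
1 mm over 1 m² is 1 L, so volume = 15 × 10230 = 153450 L = 153 m³.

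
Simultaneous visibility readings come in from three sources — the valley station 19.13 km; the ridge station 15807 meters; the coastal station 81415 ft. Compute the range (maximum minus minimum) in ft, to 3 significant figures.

the valley station: 19.13 km = 62762.47 ft.
the ridge station: 15807 m = 51860.24 ft.
Spread: 81415.00 − 51860.24 = 29600 ft.

29600 ft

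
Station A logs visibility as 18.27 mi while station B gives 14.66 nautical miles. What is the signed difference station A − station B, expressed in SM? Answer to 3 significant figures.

station B: 14.66 nmi = 16.8704 SM.
Difference: 18.2700 − 16.8704 = 1.40 SM.

1.40 SM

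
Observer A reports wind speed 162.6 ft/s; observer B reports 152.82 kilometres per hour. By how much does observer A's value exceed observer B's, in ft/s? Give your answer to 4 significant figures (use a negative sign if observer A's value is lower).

23.33 ft/s

observer B: 152.82 km/h = 139.2717 ft/s.
Difference: 162.6000 − 139.2717 = 23.33 ft/s.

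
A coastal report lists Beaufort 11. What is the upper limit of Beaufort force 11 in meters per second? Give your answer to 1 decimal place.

Beaufort 11 (violent storm) spans 28.5–32.6 m/s.

32.6 m/s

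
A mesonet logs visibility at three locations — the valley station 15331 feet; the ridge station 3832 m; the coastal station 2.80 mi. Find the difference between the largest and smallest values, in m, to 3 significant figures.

the valley station: 15331 ft = 4672.89 m.
the coastal station: 2.80 SM = 4506.16 m.
Spread: 4672.89 − 3832.00 = 841 m.

841 m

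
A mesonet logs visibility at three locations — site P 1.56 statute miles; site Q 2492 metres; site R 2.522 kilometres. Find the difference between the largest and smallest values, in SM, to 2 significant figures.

0.019 SM

site Q: 2492 m = 1.54846 SM.
site R: 2.522 km = 1.56710 SM.
Spread: 1.56710 − 1.54846 = 0.019 SM.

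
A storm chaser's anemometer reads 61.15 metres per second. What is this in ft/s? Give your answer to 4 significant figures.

1 m/s = 3.28084 ft/s, so 61.15 × 3.28084 = 200.6 ft/s.

200.6 ft/s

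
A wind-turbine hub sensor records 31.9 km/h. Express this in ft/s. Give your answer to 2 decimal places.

29.07 ft/s

1 km/h = 0.911344 ft/s, so 31.9 × 0.911344 = 29.07 ft/s.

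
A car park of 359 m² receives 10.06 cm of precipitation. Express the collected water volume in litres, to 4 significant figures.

36120 litres

Depth: 10.06 cm × 10 = 100.6 mm.
1 mm over 1 m² is 1 L, so volume = 100.6 × 359 = 36115.4 L ≈ 36120 L.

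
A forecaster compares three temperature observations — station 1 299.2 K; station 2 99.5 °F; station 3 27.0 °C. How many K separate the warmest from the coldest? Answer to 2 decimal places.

11.45 K

station 1: 299.2 K = 26.050 °C.
station 2: 99.5 °F = 37.500 °C.
Spread: 37.500 − 26.050 = 11.450 °C.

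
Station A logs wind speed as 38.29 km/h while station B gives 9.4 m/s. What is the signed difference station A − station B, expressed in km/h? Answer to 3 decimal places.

4.450 km/h

station B: 9.4 m/s = 33.84000 km/h.
Difference: 38.29000 − 33.84000 = 4.450 km/h.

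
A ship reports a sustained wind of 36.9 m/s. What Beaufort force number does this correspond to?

Beaufort force 12

36.9 m/s lies in the Beaufort 12 band (hurricane force, ≥32.7 m/s).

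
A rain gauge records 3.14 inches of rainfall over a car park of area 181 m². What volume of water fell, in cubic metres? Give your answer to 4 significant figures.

14.44 cubic metres

Depth: 3.14 in × 25.4 = 79.756 mm.
1 mm over 1 m² is 1 L, so volume = 79.756 × 181 = 14435.836 L = 14.44 m³.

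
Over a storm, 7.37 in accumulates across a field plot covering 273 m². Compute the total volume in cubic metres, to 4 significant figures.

51.11 cubic metres

Depth: 7.37 in × 25.4 = 187.198 mm.
1 mm over 1 m² is 1 L, so volume = 187.198 × 273 = 51105.054 L = 51.11 m³.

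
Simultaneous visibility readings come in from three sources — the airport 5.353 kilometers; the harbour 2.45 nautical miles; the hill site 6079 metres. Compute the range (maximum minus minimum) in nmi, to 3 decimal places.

the airport: 5.353 km = 2.89039 nmi.
the hill site: 6079 m = 3.28240 nmi.
Spread: 3.28240 − 2.45000 = 0.832 nmi.

0.832 nmi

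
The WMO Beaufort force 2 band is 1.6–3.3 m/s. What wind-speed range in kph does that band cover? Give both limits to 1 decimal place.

5.8 to 11.9 km/h

1.6–3.3 m/s × 3.6 = 5.8–11.9 km/h.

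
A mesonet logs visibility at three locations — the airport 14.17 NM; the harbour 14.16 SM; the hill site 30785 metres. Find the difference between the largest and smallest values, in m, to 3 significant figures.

the airport: 14.17 nmi = 26242.84 m.
the harbour: 14.16 SM = 22788.31 m.
Spread: 30785.00 − 22788.31 = 8000 m.

8000 m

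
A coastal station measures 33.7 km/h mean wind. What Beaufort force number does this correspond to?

Beaufort force 5

33.7 km/h = 9.4 m/s, which is Beaufort 5 (fresh breeze, 8.0–10.7 m/s).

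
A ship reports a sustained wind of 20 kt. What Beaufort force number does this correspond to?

Beaufort force 5

20 kt lies in the Beaufort 5 band (fresh breeze, 17–21 kt).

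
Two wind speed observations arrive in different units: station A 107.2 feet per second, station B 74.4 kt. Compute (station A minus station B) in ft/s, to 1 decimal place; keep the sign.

station B: 74.4 kt = 125.573 ft/s.
Difference: 107.200 − 125.573 = -18.4 ft/s.

-18.4 ft/s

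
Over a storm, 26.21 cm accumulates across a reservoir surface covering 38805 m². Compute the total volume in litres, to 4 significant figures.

10170000 litres

Depth: 26.21 cm × 10 = 262.1 mm.
1 mm over 1 m² is 1 L, so volume = 262.1 × 38805 = 10170790 L ≈ 10170000 L.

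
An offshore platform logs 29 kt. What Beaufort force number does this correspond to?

29 kt lies in the Beaufort 7 band (near gale, 28–33 kt).

Beaufort force 7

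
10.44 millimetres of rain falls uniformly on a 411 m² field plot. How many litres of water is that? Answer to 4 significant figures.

4291 litres

1 mm over 1 m² is 1 L, so volume = 10.44 × 411 = 4290.84 L ≈ 4291 L.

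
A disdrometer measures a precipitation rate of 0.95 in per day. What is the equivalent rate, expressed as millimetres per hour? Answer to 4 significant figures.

0.95 in/day × 25.4 mm/in × 0.0416667 day/hour = 1.005 mm/hour.

1.005 mm/hour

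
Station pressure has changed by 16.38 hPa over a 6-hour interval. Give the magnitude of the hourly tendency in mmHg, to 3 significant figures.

2.05 mmHg per hour

16.38 hPa / 6 h × 0.750062 mmHg/hPa = 2.05 mmHg/h.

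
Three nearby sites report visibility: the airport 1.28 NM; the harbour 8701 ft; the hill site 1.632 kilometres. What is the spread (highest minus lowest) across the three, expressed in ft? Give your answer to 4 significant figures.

3347 ft

the airport: 1.28 nmi = 7777.43 ft.
the hill site: 1.632 km = 5354.33 ft.
Spread: 8701.00 − 5354.33 = 3347 ft.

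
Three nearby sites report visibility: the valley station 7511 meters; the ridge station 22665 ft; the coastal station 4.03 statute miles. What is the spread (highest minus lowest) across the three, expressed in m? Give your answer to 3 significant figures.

1030 m

the ridge station: 22665 ft = 6908.29 m.
the coastal station: 4.03 SM = 6485.66 m.
Spread: 7511.00 − 6485.66 = 1030 m.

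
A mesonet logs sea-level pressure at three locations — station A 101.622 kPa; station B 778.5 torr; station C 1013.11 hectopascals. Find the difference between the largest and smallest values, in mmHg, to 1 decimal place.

station A: 101.622 kPa = 762.228 mmHg.
station C: 1013.11 hPa = 759.895 mmHg.
Spread: 778.500 − 759.895 = 18.6 mmHg.

18.6 mmHg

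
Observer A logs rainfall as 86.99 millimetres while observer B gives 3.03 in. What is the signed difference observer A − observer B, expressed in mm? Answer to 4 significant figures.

10.03 mm

observer B: 3.03 in = 76.9620 mm.
Difference: 86.9900 − 76.9620 = 10.03 mm.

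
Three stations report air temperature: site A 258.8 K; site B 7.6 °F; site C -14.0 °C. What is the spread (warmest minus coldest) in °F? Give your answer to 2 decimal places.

site A: 258.8 K = -14.350 °C.
site B: 7.6 °F = -13.556 °C.
Spread: (-13.556) − (-14.350) = 0.794 °C = 1.43 °F.

1.43 °F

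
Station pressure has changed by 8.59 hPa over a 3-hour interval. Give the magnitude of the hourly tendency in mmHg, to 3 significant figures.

2.15 mmHg per hour

8.59 hPa / 3 h × 0.750062 mmHg/hPa = 2.15 mmHg/h.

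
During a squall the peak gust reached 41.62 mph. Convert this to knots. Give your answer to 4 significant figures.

36.17 kt

1 mph = 0.868976 kt, so 41.62 × 0.868976 = 36.17 kt.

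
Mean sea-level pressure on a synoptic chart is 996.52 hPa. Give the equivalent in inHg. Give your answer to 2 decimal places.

29.43 inHg

1 hPa = 0.02953 inHg, so 996.52 × 0.02953 = 29.43 inHg.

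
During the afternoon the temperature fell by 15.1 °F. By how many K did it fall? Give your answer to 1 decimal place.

8.4 K

For a temperature change the 32° offset cancels: ΔK = 15.1 × 0.5556 = 8.4 K.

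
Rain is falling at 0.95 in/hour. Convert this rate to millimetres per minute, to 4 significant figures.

0.4022 mm/minute

0.95 in/hour × 25.4 mm/in × 0.0166667 hour/minute = 0.4022 mm/minute.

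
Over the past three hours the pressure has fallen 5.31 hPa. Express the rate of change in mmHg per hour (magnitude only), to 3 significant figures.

5.31 hPa / 3 h × 0.750062 mmHg/hPa = 1.33 mmHg/h.

1.33 mmHg per hour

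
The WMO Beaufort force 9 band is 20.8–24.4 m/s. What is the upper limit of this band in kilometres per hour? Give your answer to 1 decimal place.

87.8 km/h

20.8–24.4 m/s × 3.6 = 74.9–87.8 km/h.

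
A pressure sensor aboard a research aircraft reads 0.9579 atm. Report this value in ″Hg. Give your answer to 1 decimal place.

1 atm = 29.9213 inHg, so 0.9579 × 29.9213 = 28.7 inHg.

28.7 inHg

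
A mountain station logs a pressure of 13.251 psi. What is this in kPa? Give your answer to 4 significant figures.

1 psi = 6.89476 kPa, so 13.251 × 6.89476 = 91.36 kPa.

91.36 kPa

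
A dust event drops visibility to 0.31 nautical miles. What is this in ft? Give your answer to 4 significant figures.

1 nmi = 6076.12 ft, so 0.31 × 6076.12 = 1884 ft.

1884 ft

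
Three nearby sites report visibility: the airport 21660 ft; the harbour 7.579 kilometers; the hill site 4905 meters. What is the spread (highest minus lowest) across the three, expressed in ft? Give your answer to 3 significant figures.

8770 ft

the harbour: 7.579 km = 24865.49 ft.
the hill site: 4905 m = 16092.52 ft.
Spread: 24865.49 − 16092.52 = 8770 ft.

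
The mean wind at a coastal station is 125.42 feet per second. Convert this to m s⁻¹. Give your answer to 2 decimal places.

38.23 m/s

1 ft/s = 0.3048 m/s, so 125.42 × 0.3048 = 38.23 m/s.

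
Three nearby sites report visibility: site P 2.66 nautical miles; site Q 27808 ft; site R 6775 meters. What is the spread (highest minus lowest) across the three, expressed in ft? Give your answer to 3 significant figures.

11600 ft

site P: 2.66 nmi = 16162.47 ft.
site R: 6775 m = 22227.69 ft.
Spread: 27808.00 − 16162.47 = 11600 ft.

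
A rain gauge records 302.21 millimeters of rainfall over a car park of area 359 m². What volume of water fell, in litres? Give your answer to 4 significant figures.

108500 litres

1 mm over 1 m² is 1 L, so volume = 302.21 × 359 = 108493.39 L ≈ 108500 L.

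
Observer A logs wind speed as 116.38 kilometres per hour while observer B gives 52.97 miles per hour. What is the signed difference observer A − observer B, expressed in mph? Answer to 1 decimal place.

observer A: 116.38 km/h = 72.315 mph.
Difference: 72.315 − 52.970 = 19.3 mph.

19.3 mph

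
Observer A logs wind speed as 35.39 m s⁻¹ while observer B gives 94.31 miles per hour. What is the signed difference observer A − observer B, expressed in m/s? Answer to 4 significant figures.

observer B: 94.31 mph = 42.16034 m/s.
Difference: 35.39000 − 42.16034 = -6.770 m/s.

-6.770 m/s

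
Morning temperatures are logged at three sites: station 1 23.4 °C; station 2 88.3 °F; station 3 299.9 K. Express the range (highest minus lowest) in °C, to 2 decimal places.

7.88 °C

station 2: 88.3 °F = 31.278 °C.
station 3: 299.9 K = 26.750 °C.
Spread: 31.278 − 23.400 = 7.878 °C.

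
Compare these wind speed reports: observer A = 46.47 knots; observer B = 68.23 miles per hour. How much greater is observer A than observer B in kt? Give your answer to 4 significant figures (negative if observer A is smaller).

-12.82 kt

observer B: 68.23 mph = 59.2902 kt.
Difference: 46.4700 − 59.2902 = -12.82 kt.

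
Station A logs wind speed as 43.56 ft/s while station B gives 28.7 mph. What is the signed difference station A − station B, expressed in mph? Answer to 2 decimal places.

1.00 mph

station A: 43.56 ft/s = 29.7000 mph.
Difference: 29.7000 − 28.7000 = 1.00 mph.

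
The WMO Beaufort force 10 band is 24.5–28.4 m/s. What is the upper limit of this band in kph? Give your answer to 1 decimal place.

102.2 km/h

24.5–28.4 m/s × 3.6 = 88.2–102.2 km/h.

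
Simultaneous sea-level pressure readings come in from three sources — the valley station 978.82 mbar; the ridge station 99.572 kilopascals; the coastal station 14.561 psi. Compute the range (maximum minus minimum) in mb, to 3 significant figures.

25.1 mb

the ridge station: 99.572 kPa = 995.720 mb.
the coastal station: 14.561 psi = 1003.946 mb.
Spread: 1003.946 − 978.820 = 25.1 mb.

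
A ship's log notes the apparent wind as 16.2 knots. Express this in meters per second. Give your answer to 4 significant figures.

8.334 m/s

1 kt = 0.514444 m/s, so 16.2 × 0.514444 = 8.334 m/s.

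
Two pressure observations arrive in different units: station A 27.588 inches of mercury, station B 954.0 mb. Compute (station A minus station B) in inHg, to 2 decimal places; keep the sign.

-0.58 inHg

station B: 954.0 mb = 28.1716 inHg.
Difference: 27.5880 − 28.1716 = -0.58 inHg.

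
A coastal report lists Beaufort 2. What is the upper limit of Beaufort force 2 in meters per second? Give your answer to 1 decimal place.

3.3 m/s

Beaufort 2 (light breeze) spans 1.6–3.3 m/s.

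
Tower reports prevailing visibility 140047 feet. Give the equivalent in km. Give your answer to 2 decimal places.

1 ft = 0.0003048 km, so 140047 × 0.0003048 = 42.69 km.

42.69 km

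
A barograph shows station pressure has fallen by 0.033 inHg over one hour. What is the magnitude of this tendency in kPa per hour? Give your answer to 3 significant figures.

0.033 inHg / 1 h × 3.38639 kPa/inHg = 0.112 kPa/h.

0.112 kPa per hour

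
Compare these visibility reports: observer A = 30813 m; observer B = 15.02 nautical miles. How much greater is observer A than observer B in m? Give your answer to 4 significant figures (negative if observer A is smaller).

observer B: 15.02 nmi = 27817.04 m.
Difference: 30813.00 − 27817.04 = 2996 m.

2996 m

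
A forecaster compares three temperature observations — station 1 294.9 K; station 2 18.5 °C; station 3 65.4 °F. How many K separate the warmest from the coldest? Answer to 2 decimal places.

station 1: 294.9 K = 21.750 °C.
station 3: 65.4 °F = 18.556 °C.
Spread: 21.750 − 18.500 = 3.250 °C.

3.25 K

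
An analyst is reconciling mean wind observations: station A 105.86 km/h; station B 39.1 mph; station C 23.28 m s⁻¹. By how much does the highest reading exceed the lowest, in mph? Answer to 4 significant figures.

station A: 105.86 km/h = 65.7784 mph.
station C: 23.28 m/s = 52.0759 mph.
Spread: 65.7784 − 39.1000 = 26.68 mph.

26.68 mph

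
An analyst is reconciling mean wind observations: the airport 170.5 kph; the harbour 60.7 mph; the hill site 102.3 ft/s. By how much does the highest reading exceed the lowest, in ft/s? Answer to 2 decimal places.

66.36 ft/s

the airport: 170.5 km/h = 155.3842 ft/s.
the harbour: 60.7 mph = 89.0267 ft/s.
Spread: 155.3842 − 89.0267 = 66.36 ft/s.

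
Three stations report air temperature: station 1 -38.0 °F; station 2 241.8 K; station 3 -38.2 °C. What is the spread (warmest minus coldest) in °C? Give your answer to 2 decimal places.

station 1: -38.0 °F = -38.889 °C.
station 2: 241.8 K = -31.350 °C.
Spread: (-31.350) − (-38.889) = 7.539 °C.

7.54 °C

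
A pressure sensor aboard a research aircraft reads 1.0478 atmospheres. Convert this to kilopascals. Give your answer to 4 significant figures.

1 atm = 101.325 kPa, so 1.0478 × 101.325 = 106.2 kPa.

106.2 kPa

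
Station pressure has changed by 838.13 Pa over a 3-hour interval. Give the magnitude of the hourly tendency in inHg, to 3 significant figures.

838.13 Pa / 3 h × 0.0002953 inHg/Pa = 0.0825 inHg/h.

0.0825 inHg per hour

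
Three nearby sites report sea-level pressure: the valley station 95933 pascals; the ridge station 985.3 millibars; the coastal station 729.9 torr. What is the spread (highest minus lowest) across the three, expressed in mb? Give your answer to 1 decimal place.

the valley station: 95933 Pa = 959.330 mb.
the coastal station: 729.9 mmHg = 973.120 mb.
Spread: 985.300 − 959.330 = 26.0 mb.

26.0 mb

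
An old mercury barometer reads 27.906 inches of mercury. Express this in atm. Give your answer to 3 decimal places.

1 inHg = 0.0334211 atm, so 27.906 × 0.0334211 = 0.933 atm.

0.933 atm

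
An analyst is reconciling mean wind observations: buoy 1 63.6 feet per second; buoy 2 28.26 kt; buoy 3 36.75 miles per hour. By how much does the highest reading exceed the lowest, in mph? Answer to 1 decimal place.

10.8 mph

buoy 1: 63.6 ft/s = 43.364 mph.
buoy 2: 28.26 kt = 32.521 mph.
Spread: 43.364 − 32.521 = 10.8 mph.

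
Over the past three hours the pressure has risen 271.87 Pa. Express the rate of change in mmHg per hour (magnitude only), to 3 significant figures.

271.87 Pa / 3 h × 0.00750062 mmHg/Pa = 0.680 mmHg/h.

0.680 mmHg per hour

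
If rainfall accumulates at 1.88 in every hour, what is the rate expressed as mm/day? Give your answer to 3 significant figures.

1.88 in/hour × 25.4 mm/in × 24 hour/day = 1150 mm/day.

1150 mm/day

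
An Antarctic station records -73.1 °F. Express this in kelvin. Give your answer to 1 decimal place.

First to °C: -58.39 °C.
Then to K: 214.8 K.

214.8 K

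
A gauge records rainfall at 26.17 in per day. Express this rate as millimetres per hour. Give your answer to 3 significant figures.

26.17 in/day × 25.4 mm/in × 0.0416667 day/hour = 27.7 mm/hour.

27.7 mm/hour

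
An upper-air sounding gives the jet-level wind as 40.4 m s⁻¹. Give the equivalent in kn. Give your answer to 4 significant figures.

1 m/s = 1.94384 kt, so 40.4 × 1.94384 = 78.53 kt.

78.53 kt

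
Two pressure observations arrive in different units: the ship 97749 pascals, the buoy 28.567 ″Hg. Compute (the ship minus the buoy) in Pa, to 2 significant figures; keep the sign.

the buoy: 28.567 inHg = 96738.97 Pa.
Difference: 97749.00 − 96738.97 = 1000 Pa.

1000 Pa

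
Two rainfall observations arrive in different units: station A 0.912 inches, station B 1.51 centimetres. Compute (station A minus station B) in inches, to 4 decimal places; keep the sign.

0.3175 in

station B: 1.51 cm = 0.594488 in.
Difference: 0.912000 − 0.594488 = 0.3175 in.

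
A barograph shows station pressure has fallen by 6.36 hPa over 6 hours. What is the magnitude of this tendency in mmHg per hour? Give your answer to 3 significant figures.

0.795 mmHg per hour

6.36 hPa / 6 h × 0.750062 mmHg/hPa = 0.795 mmHg/h.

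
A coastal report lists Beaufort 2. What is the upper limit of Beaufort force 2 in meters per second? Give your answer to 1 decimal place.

3.3 m/s

Beaufort 2 (light breeze) spans 1.6–3.3 m/s.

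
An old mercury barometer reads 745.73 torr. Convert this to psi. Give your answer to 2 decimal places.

1 mmHg = 0.0193368 psi, so 745.73 × 0.0193368 = 14.42 psi.

14.42 psi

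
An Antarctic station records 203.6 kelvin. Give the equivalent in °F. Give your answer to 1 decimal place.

-93.2 °F

First to °C: -69.55 °C.
Then to °F: -93.2 °F.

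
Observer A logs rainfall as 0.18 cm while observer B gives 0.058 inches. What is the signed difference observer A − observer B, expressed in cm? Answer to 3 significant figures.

0.0327 cm

observer B: 0.058 in = 0.147320 cm.
Difference: 0.180000 − 0.147320 = 0.0327 cm.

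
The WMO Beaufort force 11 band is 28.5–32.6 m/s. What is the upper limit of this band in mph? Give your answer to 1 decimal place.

72.9 mph

28.5–32.6 m/s × 2.237 = 63.8–72.9 mph.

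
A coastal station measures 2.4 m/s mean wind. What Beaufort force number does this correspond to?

Beaufort force 2

2.4 m/s lies in the Beaufort 2 band (light breeze, 1.6–3.3 m/s).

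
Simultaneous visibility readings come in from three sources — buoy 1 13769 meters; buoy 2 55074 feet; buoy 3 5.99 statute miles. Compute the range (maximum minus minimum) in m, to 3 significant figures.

buoy 2: 55074 ft = 16786.56 m.
buoy 3: 5.99 SM = 9639.97 m.
Spread: 16786.56 − 9639.97 = 7150 m.

7150 m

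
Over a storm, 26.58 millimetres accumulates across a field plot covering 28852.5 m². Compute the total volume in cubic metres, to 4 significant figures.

766.9 cubic metres

1 mm over 1 m² is 1 L, so volume = 26.58 × 28852.5 = 766899.45 L = 766.9 m³.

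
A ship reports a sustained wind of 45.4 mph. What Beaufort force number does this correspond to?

45.4 mph = 20.3 m/s, which is Beaufort 8 (gale, 17.2–20.7 m/s).

Beaufort force 8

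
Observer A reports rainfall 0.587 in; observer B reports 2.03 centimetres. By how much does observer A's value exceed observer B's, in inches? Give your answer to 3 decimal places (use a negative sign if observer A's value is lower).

-0.212 in

observer B: 2.03 cm = 0.79921 in.
Difference: 0.58700 − 0.79921 = -0.212 in.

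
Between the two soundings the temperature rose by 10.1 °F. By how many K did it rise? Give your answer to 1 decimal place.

5.6 K

A change of 1 °C equals a change of 1.8 °F: ΔK = 10.1 × 0.5556 = 5.6 K.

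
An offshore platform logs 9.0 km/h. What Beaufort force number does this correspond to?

Beaufort force 2

9.0 km/h = 2.5 m/s, which is Beaufort 2 (light breeze, 1.6–3.3 m/s).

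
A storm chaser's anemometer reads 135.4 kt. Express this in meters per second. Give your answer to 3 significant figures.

1 kt = 0.514444 m/s, so 135.4 × 0.514444 = 69.7 m/s.

69.7 m/s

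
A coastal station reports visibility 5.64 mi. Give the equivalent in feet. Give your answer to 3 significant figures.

1 SM = 5280 ft, so 5.64 × 5280 = 29800 ft.

29800 ft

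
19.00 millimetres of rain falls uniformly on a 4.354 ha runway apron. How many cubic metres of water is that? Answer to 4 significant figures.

827.3 cubic metres

Area: 4.354 ha = 43540 m².
1 mm over 1 m² is 1 L, so volume = 19 × 43540 = 827260 L = 827.3 m³.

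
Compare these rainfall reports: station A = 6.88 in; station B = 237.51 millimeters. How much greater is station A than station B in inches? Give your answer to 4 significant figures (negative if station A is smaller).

station B: 237.51 mm = 9.35079 in.
Difference: 6.88000 − 9.35079 = -2.471 in.

-2.471 in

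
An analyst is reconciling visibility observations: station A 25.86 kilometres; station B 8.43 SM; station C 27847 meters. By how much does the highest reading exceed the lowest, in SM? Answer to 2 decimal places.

8.87 SM

station A: 25.86 km = 16.0687 SM.
station C: 27847 m = 17.3033 SM.
Spread: 17.3033 − 8.4300 = 8.87 SM.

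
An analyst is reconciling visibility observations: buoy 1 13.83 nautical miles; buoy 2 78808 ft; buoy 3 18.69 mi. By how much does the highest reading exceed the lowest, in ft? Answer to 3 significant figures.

19900 ft

buoy 1: 13.83 nmi = 84032.68 ft.
buoy 3: 18.69 SM = 98683.20 ft.
Spread: 98683.20 − 78808.00 = 19900 ft.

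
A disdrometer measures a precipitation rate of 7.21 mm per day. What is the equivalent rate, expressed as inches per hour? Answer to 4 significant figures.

7.21 mm/day × 0.0393701 in/mm × 0.0416667 day/hour = 0.01183 in/hour.

0.01183 in/hour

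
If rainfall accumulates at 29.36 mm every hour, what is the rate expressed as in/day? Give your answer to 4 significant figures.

27.74 in/day

29.36 mm/hour × 0.0393701 in/mm × 24 hour/day = 27.74 in/day.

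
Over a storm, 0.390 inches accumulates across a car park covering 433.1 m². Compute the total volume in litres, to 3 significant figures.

Depth: 0.390 in × 25.4 = 9.906 mm.
1 mm over 1 m² is 1 L, so volume = 9.906 × 433.1 = 4290.2886 L ≈ 4290 L.

4290 litres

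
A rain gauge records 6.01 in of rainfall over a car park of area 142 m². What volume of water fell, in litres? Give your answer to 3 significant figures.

21700 litres

Depth: 6.01 in × 25.4 = 152.654 mm.
1 mm over 1 m² is 1 L, so volume = 152.654 × 142 = 21676.868 L ≈ 21700 L.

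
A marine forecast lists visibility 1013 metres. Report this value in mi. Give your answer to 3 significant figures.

1 m = 0.000621371 SM, so 1013 × 0.000621371 = 0.629 SM.

0.629 SM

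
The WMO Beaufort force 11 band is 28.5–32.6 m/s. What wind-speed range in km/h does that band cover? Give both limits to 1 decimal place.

28.5–32.6 m/s × 3.6 = 102.6–117.4 km/h.

102.6 to 117.4 km/h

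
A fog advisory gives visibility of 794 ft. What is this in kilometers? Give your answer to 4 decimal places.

1 ft = 0.0003048 km, so 794 × 0.0003048 = 0.2420 km.

0.2420 km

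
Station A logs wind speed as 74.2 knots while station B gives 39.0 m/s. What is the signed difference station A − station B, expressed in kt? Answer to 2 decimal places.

-1.61 kt

station B: 39.0 m/s = 75.8099 kt.
Difference: 74.2000 − 75.8099 = -1.61 kt.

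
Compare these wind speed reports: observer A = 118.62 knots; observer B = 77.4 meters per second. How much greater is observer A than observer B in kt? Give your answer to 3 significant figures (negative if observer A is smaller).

observer B: 77.4 m/s = 150.454 kt.
Difference: 118.620 − 150.454 = -31.8 kt.

-31.8 kt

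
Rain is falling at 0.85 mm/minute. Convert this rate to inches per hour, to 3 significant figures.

2.01 in/hour

0.85 mm/minute × 0.0393701 in/mm × 60 minute/hour = 2.01 in/hour.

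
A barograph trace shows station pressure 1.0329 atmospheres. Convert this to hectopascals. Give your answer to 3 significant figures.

1 atm = 1013.25 hPa, so 1.0329 × 1013.25 = 1050 hPa.

1050 hPa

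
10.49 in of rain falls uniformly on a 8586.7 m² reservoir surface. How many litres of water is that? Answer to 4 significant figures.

Depth: 10.49 in × 25.4 = 266.446 mm.
1 mm over 1 m² is 1 L, so volume = 266.446 × 8586.7 = 2287891.9 L ≈ 2288000 L.

2288000 litres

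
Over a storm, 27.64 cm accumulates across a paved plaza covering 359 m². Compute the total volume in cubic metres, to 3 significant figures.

99.2 cubic metres

Depth: 27.64 cm × 10 = 276.4 mm.
1 mm over 1 m² is 1 L, so volume = 276.4 × 359 = 99227.6 L = 99.2 m³.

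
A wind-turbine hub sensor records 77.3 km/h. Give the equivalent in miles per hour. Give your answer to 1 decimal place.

48.0 mph

1 km/h = 0.621371 mph, so 77.3 × 0.621371 = 48.0 mph.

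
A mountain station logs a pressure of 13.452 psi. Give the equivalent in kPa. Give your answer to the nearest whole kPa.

1 psi = 6.89476 kPa, so 13.452 × 6.89476 = 93 kPa.

93 kPa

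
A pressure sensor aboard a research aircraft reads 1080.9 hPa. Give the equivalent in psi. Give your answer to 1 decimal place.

15.7 psi

1 hPa = 0.0145038 psi, so 1080.9 × 0.0145038 = 15.7 psi.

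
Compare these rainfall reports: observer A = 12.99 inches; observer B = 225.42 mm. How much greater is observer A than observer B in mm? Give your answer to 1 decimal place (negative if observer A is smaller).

104.5 mm

observer A: 12.99 in = 329.946 mm.
Difference: 329.946 − 225.420 = 104.5 mm.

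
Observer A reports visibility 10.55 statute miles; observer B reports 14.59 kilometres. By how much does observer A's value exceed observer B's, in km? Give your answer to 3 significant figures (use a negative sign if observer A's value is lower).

2.39 km

observer A: 10.55 SM = 16.9786 km.
Difference: 16.9786 − 14.5900 = 2.39 km.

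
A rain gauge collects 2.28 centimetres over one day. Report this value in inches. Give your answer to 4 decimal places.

1 cm = 0.393701 in, so 2.28 × 0.393701 = 0.8976 in.

0.8976 in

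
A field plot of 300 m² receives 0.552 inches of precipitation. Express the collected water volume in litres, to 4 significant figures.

4206 litres

Depth: 0.552 in × 25.4 = 14.0208 mm.
1 mm over 1 m² is 1 L, so volume = 14.0208 × 300 = 4206.24 L ≈ 4206 L.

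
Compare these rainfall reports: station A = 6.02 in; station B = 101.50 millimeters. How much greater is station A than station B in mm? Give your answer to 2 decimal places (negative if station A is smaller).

51.41 mm

station A: 6.02 in = 152.9080 mm.
Difference: 152.9080 − 101.5000 = 51.41 mm.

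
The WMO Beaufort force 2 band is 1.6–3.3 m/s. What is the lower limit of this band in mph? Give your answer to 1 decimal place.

1.6–3.3 m/s × 2.237 = 3.6–7.4 mph.

3.6 mph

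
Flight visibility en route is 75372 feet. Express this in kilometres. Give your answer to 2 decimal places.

22.97 km

1 ft = 0.0003048 km, so 75372 × 0.0003048 = 22.97 km.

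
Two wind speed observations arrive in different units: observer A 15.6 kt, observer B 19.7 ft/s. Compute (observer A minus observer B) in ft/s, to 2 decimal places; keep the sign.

observer A: 15.6 kt = 26.3298 ft/s.
Difference: 26.3298 − 19.7000 = 6.63 ft/s.

6.63 ft/s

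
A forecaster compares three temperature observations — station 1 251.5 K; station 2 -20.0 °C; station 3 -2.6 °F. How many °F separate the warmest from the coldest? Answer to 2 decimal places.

station 1: 251.5 K = -21.650 °C.
station 3: -2.6 °F = -19.222 °C.
Spread: (-19.222) − (-21.650) = 2.428 °C = 4.37 °F.

4.37 °F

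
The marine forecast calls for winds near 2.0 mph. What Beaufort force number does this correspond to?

Beaufort force 1

2.0 mph = 0.9 m/s, which is Beaufort 1 (light air, 0.3–1.5 m/s).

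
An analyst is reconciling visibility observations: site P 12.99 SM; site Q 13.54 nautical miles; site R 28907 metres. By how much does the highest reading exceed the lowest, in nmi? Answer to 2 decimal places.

site P: 12.99 SM = 11.2880 nmi.
site R: 28907 m = 15.6085 nmi.
Spread: 15.6085 − 11.2880 = 4.32 nmi.

4.32 nmi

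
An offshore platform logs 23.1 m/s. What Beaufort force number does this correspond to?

Beaufort force 9

23.1 m/s lies in the Beaufort 9 band (strong gale, 20.8–24.4 m/s).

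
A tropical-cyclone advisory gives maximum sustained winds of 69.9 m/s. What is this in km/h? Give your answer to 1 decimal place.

1 m/s = 3.6 km/h, so 69.9 × 3.6 = 251.6 km/h.

251.6 km/h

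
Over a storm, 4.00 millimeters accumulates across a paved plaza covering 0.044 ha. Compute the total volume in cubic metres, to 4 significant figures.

Area: 0.044 ha = 440 m².
1 mm over 1 m² is 1 L, so volume = 4 × 440 = 1760 L = 1.760 m³.

1.760 cubic metres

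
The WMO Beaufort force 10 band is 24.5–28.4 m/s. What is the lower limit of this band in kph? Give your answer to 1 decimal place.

24.5–28.4 m/s × 3.6 = 88.2–102.2 km/h.

88.2 km/h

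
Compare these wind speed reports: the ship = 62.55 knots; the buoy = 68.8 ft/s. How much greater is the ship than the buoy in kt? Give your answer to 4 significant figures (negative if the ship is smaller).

21.79 kt

the buoy: 68.8 ft/s = 40.7629 kt.
Difference: 62.5500 − 40.7629 = 21.79 kt.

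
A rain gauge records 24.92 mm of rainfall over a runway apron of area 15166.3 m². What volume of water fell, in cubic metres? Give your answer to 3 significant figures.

1 mm over 1 m² is 1 L, so volume = 24.92 × 15166.3 = 377944.2 L = 378 m³.

378 cubic metres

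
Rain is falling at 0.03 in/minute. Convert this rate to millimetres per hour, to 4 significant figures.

0.03 in/minute × 25.4 mm/in × 60 minute/hour = 45.72 mm/hour.

45.72 mm/hour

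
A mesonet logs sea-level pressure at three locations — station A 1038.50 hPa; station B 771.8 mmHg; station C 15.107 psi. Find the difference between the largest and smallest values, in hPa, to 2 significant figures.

station B: 771.8 mmHg = 1028.98 hPa.
station C: 15.107 psi = 1041.59 hPa.
Spread: 1041.59 − 1028.98 = 13 hPa.

13 hPa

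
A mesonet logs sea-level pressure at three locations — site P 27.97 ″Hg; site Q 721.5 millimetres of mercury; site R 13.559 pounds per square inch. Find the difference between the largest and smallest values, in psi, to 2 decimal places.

0.39 psi

site P: 27.97 inHg = 13.7376 psi.
site Q: 721.5 mmHg = 13.9515 psi.
Spread: 13.9515 − 13.5590 = 0.39 psi.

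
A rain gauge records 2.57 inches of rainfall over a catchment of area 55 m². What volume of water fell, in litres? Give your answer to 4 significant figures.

Depth: 2.57 in × 25.4 = 65.278 mm.
1 mm over 1 m² is 1 L, so volume = 65.278 × 55 = 3590.29 L ≈ 3590 L.

3590 litres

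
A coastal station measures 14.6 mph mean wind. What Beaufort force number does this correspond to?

Beaufort force 4

14.6 mph = 6.5 m/s, which is Beaufort 4 (moderate breeze, 5.5–7.9 m/s).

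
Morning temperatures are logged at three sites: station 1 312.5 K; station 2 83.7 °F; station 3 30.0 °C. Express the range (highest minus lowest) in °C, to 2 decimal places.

10.63 °C

station 1: 312.5 K = 39.350 °C.
station 2: 83.7 °F = 28.722 °C.
Spread: 39.350 − 28.722 = 10.628 °C.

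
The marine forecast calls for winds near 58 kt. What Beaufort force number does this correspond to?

58 kt lies in the Beaufort 11 band (violent storm, 56–63 kt).

Beaufort force 11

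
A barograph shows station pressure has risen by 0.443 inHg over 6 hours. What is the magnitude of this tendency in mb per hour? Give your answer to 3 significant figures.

0.443 inHg / 6 h × 33.8639 mb/inHg = 2.50 mb/h.

2.50 mb per hour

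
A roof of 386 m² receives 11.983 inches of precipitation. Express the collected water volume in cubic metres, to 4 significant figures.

117.5 cubic metres

Depth: 11.983 in × 25.4 = 304.3682 mm.
1 mm over 1 m² is 1 L, so volume = 304.3682 × 386 = 117486.13 L = 117.5 m³.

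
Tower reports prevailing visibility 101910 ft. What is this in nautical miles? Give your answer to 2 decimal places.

16.77 nmi

1 ft = 0.000164579 nmi, so 101910 × 0.000164579 = 16.77 nmi.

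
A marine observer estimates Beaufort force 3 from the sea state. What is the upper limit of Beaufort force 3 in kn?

Beaufort 3 (gentle breeze) spans 7–10 knots.

10 kt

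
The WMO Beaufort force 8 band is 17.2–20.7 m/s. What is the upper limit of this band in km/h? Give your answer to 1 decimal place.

17.2–20.7 m/s × 3.6 = 61.9–74.5 km/h.

74.5 km/h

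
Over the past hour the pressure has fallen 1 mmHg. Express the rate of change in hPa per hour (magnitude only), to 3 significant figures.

1 mmHg / 1 h × 1.33322 hPa/mmHg = 1.33 hPa/h.

1.33 hPa per hour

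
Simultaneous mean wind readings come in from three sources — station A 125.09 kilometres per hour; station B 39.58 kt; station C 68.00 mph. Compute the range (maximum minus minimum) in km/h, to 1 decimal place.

station B: 39.58 kt = 73.302 km/h.
station C: 68.00 mph = 109.435 km/h.
Spread: 125.090 − 73.302 = 51.8 km/h.

51.8 km/h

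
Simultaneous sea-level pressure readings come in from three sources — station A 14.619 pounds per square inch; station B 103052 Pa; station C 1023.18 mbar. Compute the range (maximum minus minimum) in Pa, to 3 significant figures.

2260 Pa

station A: 14.619 psi = 100794.46 Pa.
station C: 1023.18 mb = 102318.00 Pa.
Spread: 103052.00 − 100794.46 = 2260 Pa.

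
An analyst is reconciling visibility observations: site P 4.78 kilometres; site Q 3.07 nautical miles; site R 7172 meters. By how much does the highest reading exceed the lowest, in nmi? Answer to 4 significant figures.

1.292 nmi

site P: 4.78 km = 2.58099 nmi.
site R: 7172 m = 3.87257 nmi.
Spread: 3.87257 − 2.58099 = 1.292 nmi.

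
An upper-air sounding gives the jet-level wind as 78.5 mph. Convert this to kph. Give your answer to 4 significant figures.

126.3 km/h

1 mph = 1.60934 km/h, so 78.5 × 1.60934 = 126.3 km/h.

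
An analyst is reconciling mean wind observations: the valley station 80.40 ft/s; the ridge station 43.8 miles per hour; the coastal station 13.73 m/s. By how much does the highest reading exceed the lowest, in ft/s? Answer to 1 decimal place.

35.4 ft/s

the ridge station: 43.8 mph = 64.240 ft/s.
the coastal station: 13.73 m/s = 45.046 ft/s.
Spread: 80.400 − 45.046 = 35.4 ft/s.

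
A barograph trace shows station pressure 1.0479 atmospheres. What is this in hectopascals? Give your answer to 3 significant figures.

1060 hPa

1 atm = 1013.25 hPa, so 1.0479 × 1013.25 = 1060 hPa.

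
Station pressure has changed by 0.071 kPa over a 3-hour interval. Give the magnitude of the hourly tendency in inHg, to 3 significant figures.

0.071 kPa / 3 h × 0.2953 inHg/kPa = 0.00699 inHg/h.

0.00699 inHg per hour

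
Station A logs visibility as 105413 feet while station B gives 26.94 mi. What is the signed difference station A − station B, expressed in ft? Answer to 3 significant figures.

-36800 ft

station B: 26.94 SM = 142243.20 ft.
Difference: 105413.00 − 142243.20 = -36800 ft.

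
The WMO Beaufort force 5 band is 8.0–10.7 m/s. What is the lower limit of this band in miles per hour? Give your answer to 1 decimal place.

17.9 mph

8.0–10.7 m/s × 2.237 = 17.9–23.9 mph.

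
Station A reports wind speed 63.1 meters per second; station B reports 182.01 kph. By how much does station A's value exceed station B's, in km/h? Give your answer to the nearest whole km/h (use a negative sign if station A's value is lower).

station A: 63.1 m/s = 227.16 km/h.
Difference: 227.16 − 182.01 = 45 km/h.

45 km/h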